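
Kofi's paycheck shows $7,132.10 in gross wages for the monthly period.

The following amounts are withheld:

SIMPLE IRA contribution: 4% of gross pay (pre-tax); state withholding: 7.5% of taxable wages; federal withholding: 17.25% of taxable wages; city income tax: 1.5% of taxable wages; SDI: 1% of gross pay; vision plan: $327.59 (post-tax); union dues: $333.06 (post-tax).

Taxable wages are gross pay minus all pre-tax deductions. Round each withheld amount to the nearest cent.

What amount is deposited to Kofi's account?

$4,317.56

SIMPLE IRA contribution: $7,132.10 × 0.04 = $285.28
Taxable wages = $7,132.10 − $285.28 = $6,846.82
City income tax: $6,846.82 × 0.015 = $102.70
Federal withholding: $6,846.82 × 0.1725 = $1,181.08
State withholding: $6,846.82 × 0.075 = $513.51
SDI: $7,132.10 × 0.01 = $71.32
Vision plan: $327.59
Union dues: $333.06
Total deductions = $285.28 + $102.70 + $1,181.08 + $513.51 + $71.32 + $327.59 + $333.06 = $2,814.54
Net pay = $7,132.10 − $2,814.54 = $4,317.56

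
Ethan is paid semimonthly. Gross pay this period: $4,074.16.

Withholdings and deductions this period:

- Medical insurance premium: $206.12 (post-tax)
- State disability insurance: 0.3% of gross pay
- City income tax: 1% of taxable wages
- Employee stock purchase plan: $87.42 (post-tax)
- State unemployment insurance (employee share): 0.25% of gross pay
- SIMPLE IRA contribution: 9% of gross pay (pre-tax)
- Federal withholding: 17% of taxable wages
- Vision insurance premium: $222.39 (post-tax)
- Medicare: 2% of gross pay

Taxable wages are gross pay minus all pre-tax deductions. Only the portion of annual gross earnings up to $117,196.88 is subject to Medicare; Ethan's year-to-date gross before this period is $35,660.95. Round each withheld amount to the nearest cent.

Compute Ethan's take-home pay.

$2,420.33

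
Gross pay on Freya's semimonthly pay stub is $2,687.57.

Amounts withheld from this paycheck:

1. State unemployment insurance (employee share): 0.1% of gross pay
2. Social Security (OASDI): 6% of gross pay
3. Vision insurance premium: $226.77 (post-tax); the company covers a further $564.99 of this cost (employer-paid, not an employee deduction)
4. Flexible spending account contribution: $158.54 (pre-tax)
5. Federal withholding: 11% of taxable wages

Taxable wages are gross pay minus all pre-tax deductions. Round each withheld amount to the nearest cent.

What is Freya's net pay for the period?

$1,860.13

Flexible spending account contribution: $158.54
Taxable wages = $2,687.57 − $158.54 = $2,529.03
Federal withholding: $2,529.03 × 0.11 = $278.19
State unemployment insurance (employee share): $2,687.57 × 0.001 = $2.69
Social Security (OASDI): $2,687.57 × 0.06 = $161.25
Vision insurance premium: $226.77
(Employer's $564.99 toward vision insurance premium is not withheld from the employee.)
Total deductions = $158.54 + $278.19 + $2.69 + $161.25 + $226.77 = $827.44
Net pay = $2,687.57 − $827.44 = $1,860.13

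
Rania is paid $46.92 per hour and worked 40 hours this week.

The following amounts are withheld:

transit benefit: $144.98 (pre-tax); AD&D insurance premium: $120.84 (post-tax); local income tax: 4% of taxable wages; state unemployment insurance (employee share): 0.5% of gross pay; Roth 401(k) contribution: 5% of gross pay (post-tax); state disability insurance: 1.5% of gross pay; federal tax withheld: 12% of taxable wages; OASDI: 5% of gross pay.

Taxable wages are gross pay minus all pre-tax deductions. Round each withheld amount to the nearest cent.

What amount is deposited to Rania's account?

$1,108.68

Gross pay: 40 × $46.92 = $1,876.80
Transit benefit: $144.98
Taxable wages = $1,876.80 − $144.98 = $1,731.82
Local income tax: $1,731.82 × 0.04 = $69.27
Federal tax withheld: $1,731.82 × 0.12 = $207.82
State disability insurance: $1,876.80 × 0.015 = $28.15
OASDI: $1,876.80 × 0.05 = $93.84
State unemployment insurance (employee share): $1,876.80 × 0.005 = $9.38
AD&D insurance premium: $120.84
Roth 401(k) contribution: $1,876.80 × 0.05 = $93.84
Total deductions = $144.98 + $69.27 + $207.82 + $28.15 + $93.84 + $9.38 + $120.84 + $93.84 = $768.12
Net pay = $1,876.80 − $768.12 = $1,108.68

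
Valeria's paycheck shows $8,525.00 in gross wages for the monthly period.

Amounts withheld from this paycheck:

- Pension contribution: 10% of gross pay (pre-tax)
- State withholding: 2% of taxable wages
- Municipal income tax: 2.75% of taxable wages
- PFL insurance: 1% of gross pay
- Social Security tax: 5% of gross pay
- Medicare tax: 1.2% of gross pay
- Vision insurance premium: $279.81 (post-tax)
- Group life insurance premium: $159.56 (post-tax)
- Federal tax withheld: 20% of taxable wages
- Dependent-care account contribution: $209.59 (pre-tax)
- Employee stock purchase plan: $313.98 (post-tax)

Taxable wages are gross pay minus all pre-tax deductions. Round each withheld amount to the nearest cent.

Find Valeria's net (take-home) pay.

$4,248.69

Dependent-care account contribution: $209.59
Pension contribution: $8,525.00 × 0.1 = $852.50
Pre-tax total = $209.59 + $852.50 = $1,062.09
Taxable wages = $8,525.00 − $1,062.09 = $7,462.91
Federal tax withheld: $7,462.91 × 0.2 = $1,492.58
Municipal income tax: $7,462.91 × 0.0275 = $205.23
State withholding: $7,462.91 × 0.02 = $149.26
Social Security tax: $8,525.00 × 0.05 = $426.25
Medicare tax: $8,525.00 × 0.012 = $102.30
PFL insurance: $8,525.00 × 0.01 = $85.25
Employee stock purchase plan: $313.98
Vision insurance premium: $279.81
Group life insurance premium: $159.56
Total deductions = $209.59 + $852.50 + $1,492.58 + $205.23 + $149.26 + $426.25 + $102.30 + $85.25 + $313.98 + $279.81 + $159.56 = $4,276.31
Net pay = $8,525.00 − $4,276.31 = $4,248.69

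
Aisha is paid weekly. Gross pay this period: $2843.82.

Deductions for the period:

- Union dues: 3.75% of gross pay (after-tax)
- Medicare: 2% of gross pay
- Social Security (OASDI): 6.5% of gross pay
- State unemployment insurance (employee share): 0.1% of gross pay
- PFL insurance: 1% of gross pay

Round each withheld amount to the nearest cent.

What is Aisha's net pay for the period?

Social Security (OASDI): $2843.82 × 0.065 = $184.85
Medicare: $2843.82 × 0.02 = $56.88
State unemployment insurance (employee share): $2843.82 × 0.001 = $2.84
PFL insurance: $2843.82 × 0.01 = $28.44
Union dues: $2843.82 × 0.0375 = $106.64
Total deductions = $184.85 + $56.88 + $2.84 + $28.44 + $106.64 = $379.65
Net pay = $2843.82 − $379.65 = $2464.17

$2464.17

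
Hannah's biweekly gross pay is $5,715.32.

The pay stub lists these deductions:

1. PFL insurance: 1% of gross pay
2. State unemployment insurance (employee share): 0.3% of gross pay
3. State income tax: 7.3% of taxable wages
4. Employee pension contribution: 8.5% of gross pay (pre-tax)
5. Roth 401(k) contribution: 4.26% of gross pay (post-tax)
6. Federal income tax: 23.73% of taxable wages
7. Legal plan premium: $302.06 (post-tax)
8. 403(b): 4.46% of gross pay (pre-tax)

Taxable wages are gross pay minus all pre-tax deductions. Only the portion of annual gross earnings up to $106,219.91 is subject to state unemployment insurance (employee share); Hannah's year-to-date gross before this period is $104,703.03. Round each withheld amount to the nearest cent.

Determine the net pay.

$2,823.76

403(b): $5,715.32 × 0.0446 = $254.90
Employee pension contribution: $5,715.32 × 0.085 = $485.80
Pre-tax total = $254.90 + $485.80 = $740.70
Taxable wages = $5,715.32 − $740.70 = $4,974.62
Federal income tax: $4,974.62 × 0.2373 = $1,180.48
State income tax: $4,974.62 × 0.073 = $363.15
PFL insurance: $5,715.32 × 0.01 = $57.15
State unemployment insurance (employee share): only $106,219.91 − $104,703.03 = $1,516.88 of this check is subject → $1,516.88 × 0.003 = $4.55
Roth 401(k) contribution: $5,715.32 × 0.0426 = $243.47
Legal plan premium: $302.06
Total deductions = $254.90 + $485.80 + $1,180.48 + $363.15 + $57.15 + $4.55 + $243.47 + $302.06 = $2,891.56
Net pay = $5,715.32 − $2,891.56 = $2,823.76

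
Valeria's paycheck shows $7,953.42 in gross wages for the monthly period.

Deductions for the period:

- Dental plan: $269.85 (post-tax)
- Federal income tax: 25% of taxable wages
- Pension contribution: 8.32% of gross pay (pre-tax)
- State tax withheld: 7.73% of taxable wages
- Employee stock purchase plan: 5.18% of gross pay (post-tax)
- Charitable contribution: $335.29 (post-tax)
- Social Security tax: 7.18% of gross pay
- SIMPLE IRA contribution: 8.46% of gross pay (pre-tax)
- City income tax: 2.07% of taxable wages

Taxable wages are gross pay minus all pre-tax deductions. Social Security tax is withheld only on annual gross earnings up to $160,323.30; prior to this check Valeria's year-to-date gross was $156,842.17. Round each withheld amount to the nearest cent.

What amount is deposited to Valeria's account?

$3,048.40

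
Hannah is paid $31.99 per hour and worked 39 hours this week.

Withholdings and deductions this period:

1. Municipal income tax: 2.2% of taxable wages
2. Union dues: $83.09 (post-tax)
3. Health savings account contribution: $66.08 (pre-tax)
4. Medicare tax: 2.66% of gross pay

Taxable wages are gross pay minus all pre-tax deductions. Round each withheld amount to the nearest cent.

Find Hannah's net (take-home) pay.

Gross pay: 39 × $31.99 = $1,247.61
Health savings account contribution: $66.08
Taxable wages = $1,247.61 − $66.08 = $1,181.53
Municipal income tax: $1,181.53 × 0.022 = $25.99
Medicare tax: $1,247.61 × 0.0266 = $33.19
Union dues: $83.09
Total deductions = $66.08 + $25.99 + $33.19 + $83.09 = $208.35
Net pay = $1,247.61 − $208.35 = $1,039.26

$1,039.26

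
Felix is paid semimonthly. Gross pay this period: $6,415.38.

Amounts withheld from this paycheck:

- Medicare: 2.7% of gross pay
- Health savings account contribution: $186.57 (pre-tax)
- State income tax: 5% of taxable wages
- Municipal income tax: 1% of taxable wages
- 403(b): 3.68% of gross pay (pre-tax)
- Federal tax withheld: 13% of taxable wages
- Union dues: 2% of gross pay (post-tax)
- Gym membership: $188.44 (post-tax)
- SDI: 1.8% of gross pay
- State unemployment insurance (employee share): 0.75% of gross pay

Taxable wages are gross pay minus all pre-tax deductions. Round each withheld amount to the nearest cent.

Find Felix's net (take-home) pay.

$4,200.53

Health savings account contribution: $186.57
403(b): $6,415.38 × 0.0368 = $236.09
Pre-tax total = $186.57 + $236.09 = $422.66
Taxable wages = $6,415.38 − $422.66 = $5,992.72
State income tax: $5,992.72 × 0.05 = $299.64
Federal tax withheld: $5,992.72 × 0.13 = $779.05
Municipal income tax: $5,992.72 × 0.01 = $59.93
Medicare: $6,415.38 × 0.027 = $173.22
SDI: $6,415.38 × 0.018 = $115.48
State unemployment insurance (employee share): $6,415.38 × 0.0075 = $48.12
Gym membership: $188.44
Union dues: $6,415.38 × 0.02 = $128.31
Total deductions = $186.57 + $236.09 + $299.64 + $779.05 + $59.93 + $173.22 + $115.48 + $48.12 + $188.44 + $128.31 = $2,214.85
Net pay = $6,415.38 − $2,214.85 = $4,200.53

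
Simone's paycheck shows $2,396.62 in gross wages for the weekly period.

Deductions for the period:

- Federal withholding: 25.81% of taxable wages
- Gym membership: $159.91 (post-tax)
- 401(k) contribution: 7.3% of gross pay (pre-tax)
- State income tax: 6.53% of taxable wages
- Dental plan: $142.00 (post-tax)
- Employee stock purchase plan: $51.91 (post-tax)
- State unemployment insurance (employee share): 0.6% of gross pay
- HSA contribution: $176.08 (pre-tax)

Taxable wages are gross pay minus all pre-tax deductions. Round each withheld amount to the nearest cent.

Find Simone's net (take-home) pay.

$1,015.84

401(k) contribution: $2,396.62 × 0.073 = $174.95
HSA contribution: $176.08
Pre-tax total = $174.95 + $176.08 = $351.03
Taxable wages = $2,396.62 − $351.03 = $2,045.59
State income tax: $2,045.59 × 0.0653 = $133.58
Federal withholding: $2,045.59 × 0.2581 = $527.97
State unemployment insurance (employee share): $2,396.62 × 0.006 = $14.38
Dental plan: $142.00
Employee stock purchase plan: $51.91
Gym membership: $159.91
Total deductions = $174.95 + $176.08 + $133.58 + $527.97 + $14.38 + $142.00 + $51.91 + $159.91 = $1,380.78
Net pay = $2,396.62 − $1,380.78 = $1,015.84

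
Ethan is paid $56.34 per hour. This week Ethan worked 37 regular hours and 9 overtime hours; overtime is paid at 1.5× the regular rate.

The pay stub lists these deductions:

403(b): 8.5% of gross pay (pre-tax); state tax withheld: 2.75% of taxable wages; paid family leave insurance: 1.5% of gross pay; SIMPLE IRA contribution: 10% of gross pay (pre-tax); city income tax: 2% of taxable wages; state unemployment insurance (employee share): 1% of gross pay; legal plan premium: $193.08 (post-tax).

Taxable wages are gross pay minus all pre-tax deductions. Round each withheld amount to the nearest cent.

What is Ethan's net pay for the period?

$1,944.45

Regular pay: 37 × $56.34 = $2,084.58
Overtime pay: 9 × $56.34 × 1.5 = $760.59
Gross pay = $2,084.58 + $760.59 = $2,845.17
403(b): $2,845.17 × 0.085 = $241.84
SIMPLE IRA contribution: $2,845.17 × 0.1 = $284.52
Pre-tax total = $241.84 + $284.52 = $526.36
Taxable wages = $2,845.17 − $526.36 = $2,318.81
City income tax: $2,318.81 × 0.02 = $46.38
State tax withheld: $2,318.81 × 0.0275 = $63.77
Paid family leave insurance: $2,845.17 × 0.015 = $42.68
State unemployment insurance (employee share): $2,845.17 × 0.01 = $28.45
Legal plan premium: $193.08
Total deductions = $241.84 + $284.52 + $46.38 + $63.77 + $42.68 + $28.45 + $193.08 = $900.72
Net pay = $2,845.17 − $900.72 = $1,944.45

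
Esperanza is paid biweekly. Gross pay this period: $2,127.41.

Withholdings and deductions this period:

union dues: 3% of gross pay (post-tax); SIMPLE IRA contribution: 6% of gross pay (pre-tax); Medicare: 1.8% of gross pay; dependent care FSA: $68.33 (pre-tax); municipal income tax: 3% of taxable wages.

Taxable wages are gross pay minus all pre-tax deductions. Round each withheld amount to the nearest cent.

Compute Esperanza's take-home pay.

Dependent care FSA: $68.33
SIMPLE IRA contribution: $2,127.41 × 0.06 = $127.64
Pre-tax total = $68.33 + $127.64 = $195.97
Taxable wages = $2,127.41 − $195.97 = $1,931.44
Municipal income tax: $1,931.44 × 0.03 = $57.94
Medicare: $2,127.41 × 0.018 = $38.29
Union dues: $2,127.41 × 0.03 = $63.82
Total deductions = $68.33 + $127.64 + $57.94 + $38.29 + $63.82 = $356.02
Net pay = $2,127.41 − $356.02 = $1,771.39

$1,771.39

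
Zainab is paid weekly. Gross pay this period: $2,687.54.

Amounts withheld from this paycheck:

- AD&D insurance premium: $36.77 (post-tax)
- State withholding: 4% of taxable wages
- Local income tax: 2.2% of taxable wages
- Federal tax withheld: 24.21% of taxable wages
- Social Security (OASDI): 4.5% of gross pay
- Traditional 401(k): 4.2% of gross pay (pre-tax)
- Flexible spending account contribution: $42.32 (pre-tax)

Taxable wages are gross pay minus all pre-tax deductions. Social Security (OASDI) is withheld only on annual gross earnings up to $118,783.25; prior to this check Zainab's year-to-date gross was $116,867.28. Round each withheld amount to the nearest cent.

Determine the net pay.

Traditional 401(k): $2,687.54 × 0.042 = $112.88
Flexible spending account contribution: $42.32
Pre-tax total = $112.88 + $42.32 = $155.20
Taxable wages = $2,687.54 − $155.20 = $2,532.34
State withholding: $2,532.34 × 0.04 = $101.29
Local income tax: $2,532.34 × 0.022 = $55.71
Federal tax withheld: $2,532.34 × 0.2421 = $613.08
Social Security (OASDI): only $118,783.25 − $116,867.28 = $1,915.97 of this check is subject → $1,915.97 × 0.045 = $86.22
AD&D insurance premium: $36.77
Total deductions = $112.88 + $42.32 + $101.29 + $55.71 + $613.08 + $86.22 + $36.77 = $1,048.27
Net pay = $2,687.54 − $1,048.27 = $1,639.27

$1,639.27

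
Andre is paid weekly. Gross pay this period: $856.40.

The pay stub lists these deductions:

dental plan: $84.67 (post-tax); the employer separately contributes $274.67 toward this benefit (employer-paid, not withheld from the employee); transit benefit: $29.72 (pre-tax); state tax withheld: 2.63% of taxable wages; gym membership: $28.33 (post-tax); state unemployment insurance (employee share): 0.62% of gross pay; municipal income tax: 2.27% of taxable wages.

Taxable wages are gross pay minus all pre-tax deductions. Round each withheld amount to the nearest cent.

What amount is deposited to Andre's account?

Transit benefit: $29.72
Taxable wages = $856.40 − $29.72 = $826.68
State tax withheld: $826.68 × 0.0263 = $21.74
Municipal income tax: $826.68 × 0.0227 = $18.77
State unemployment insurance (employee share): $856.40 × 0.0062 = $5.31
Dental plan: $84.67
Gym membership: $28.33
(Employer's $274.67 toward dental plan is not withheld from the employee.)
Total deductions = $29.72 + $21.74 + $18.77 + $5.31 + $84.67 + $28.33 = $188.54
Net pay = $856.40 − $188.54 = $667.86

$667.86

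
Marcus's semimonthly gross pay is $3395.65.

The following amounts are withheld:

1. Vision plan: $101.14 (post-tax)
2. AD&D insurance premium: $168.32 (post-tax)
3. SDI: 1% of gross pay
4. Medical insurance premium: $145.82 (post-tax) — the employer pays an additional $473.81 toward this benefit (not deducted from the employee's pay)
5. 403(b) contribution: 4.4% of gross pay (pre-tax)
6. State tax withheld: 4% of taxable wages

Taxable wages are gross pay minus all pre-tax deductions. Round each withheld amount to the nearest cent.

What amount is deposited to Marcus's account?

$2667.15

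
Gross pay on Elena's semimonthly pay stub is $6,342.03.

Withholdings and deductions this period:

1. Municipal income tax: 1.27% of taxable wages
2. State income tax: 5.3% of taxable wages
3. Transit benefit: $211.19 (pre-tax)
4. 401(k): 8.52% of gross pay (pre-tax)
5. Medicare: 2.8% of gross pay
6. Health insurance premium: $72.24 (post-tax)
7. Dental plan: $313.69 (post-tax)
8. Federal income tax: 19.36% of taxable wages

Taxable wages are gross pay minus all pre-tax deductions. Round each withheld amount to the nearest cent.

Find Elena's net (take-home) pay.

$3,577.37

401(k): $6,342.03 × 0.0852 = $540.34
Transit benefit: $211.19
Pre-tax total = $540.34 + $211.19 = $751.53
Taxable wages = $6,342.03 − $751.53 = $5,590.50
Municipal income tax: $5,590.50 × 0.0127 = $71.00
Federal income tax: $5,590.50 × 0.1936 = $1,082.32
State income tax: $5,590.50 × 0.053 = $296.30
Medicare: $6,342.03 × 0.028 = $177.58
Dental plan: $313.69
Health insurance premium: $72.24
Total deductions = $540.34 + $211.19 + $71.00 + $1,082.32 + $296.30 + $177.58 + $313.69 + $72.24 = $2,764.66
Net pay = $6,342.03 − $2,764.66 = $3,577.37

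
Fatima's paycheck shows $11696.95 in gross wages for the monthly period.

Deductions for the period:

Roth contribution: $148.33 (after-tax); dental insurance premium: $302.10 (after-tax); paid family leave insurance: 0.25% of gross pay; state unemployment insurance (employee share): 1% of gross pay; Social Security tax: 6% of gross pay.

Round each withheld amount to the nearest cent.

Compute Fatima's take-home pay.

Social Security tax: $11696.95 × 0.06 = $701.82
State unemployment insurance (employee share): $11696.95 × 0.01 = $116.97
Paid family leave insurance: $11696.95 × 0.0025 = $29.24
Dental insurance premium: $302.10
Roth contribution: $148.33
Total deductions = $701.82 + $116.97 + $29.24 + $302.10 + $148.33 = $1298.46
Net pay = $11696.95 − $1298.46 = $10398.49

$10398.49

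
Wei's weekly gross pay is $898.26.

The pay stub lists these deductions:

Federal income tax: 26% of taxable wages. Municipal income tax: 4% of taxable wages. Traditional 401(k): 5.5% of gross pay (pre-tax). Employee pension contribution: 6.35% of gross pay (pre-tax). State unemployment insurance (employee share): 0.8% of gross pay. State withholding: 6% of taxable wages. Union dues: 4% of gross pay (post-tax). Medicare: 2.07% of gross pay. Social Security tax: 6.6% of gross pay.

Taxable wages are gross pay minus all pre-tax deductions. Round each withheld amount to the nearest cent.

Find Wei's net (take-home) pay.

$385.77

Employee pension contribution: $898.26 × 0.0635 = $57.04
Traditional 401(k): $898.26 × 0.055 = $49.40
Pre-tax total = $57.04 + $49.40 = $106.44
Taxable wages = $898.26 − $106.44 = $791.82
Municipal income tax: $791.82 × 0.04 = $31.67
State withholding: $791.82 × 0.06 = $47.51
Federal income tax: $791.82 × 0.26 = $205.87
Medicare: $898.26 × 0.0207 = $18.59
State unemployment insurance (employee share): $898.26 × 0.008 = $7.19
Social Security tax: $898.26 × 0.066 = $59.29
Union dues: $898.26 × 0.04 = $35.93
Total deductions = $57.04 + $49.40 + $31.67 + $47.51 + $205.87 + $18.59 + $7.19 + $59.29 + $35.93 = $512.49
Net pay = $898.26 − $512.49 = $385.77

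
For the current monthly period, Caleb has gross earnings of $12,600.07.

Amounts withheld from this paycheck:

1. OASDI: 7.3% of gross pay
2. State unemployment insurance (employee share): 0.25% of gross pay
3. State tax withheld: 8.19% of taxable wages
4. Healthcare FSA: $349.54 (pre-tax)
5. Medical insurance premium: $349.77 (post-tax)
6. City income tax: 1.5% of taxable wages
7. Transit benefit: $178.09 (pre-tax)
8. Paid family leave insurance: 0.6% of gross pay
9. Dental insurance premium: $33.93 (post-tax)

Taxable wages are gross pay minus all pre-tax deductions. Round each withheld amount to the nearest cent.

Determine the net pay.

Healthcare FSA: $349.54
Transit benefit: $178.09
Pre-tax total = $349.54 + $178.09 = $527.63
Taxable wages = $12,600.07 − $527.63 = $12,072.44
City income tax: $12,072.44 × 0.015 = $181.09
State tax withheld: $12,072.44 × 0.0819 = $988.73
OASDI: $12,600.07 × 0.073 = $919.81
Paid family leave insurance: $12,600.07 × 0.006 = $75.60
State unemployment insurance (employee share): $12,600.07 × 0.0025 = $31.50
Medical insurance premium: $349.77
Dental insurance premium: $33.93
Total deductions = $349.54 + $178.09 + $181.09 + $988.73 + $919.81 + $75.60 + $31.50 + $349.77 + $33.93 = $3,108.06
Net pay = $12,600.07 − $3,108.06 = $9,492.01

$9,492.01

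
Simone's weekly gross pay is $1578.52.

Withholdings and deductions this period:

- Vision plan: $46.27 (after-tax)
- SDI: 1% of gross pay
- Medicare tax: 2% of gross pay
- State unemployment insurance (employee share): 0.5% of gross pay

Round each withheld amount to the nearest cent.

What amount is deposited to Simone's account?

SDI: $1578.52 × 0.01 = $15.79
Medicare tax: $1578.52 × 0.02 = $31.57
State unemployment insurance (employee share): $1578.52 × 0.005 = $7.89
Vision plan: $46.27
Total deductions = $15.79 + $31.57 + $7.89 + $46.27 = $101.52
Net pay = $1578.52 − $101.52 = $1477.00

$1477.00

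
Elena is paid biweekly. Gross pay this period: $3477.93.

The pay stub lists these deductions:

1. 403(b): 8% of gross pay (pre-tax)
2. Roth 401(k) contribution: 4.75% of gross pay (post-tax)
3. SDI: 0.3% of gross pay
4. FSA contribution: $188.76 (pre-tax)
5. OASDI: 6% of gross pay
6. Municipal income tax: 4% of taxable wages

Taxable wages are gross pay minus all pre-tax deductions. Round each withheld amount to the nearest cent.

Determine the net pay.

$2506.19

FSA contribution: $188.76
403(b): $3477.93 × 0.08 = $278.23
Pre-tax total = $188.76 + $278.23 = $466.99
Taxable wages = $3477.93 − $466.99 = $3010.94
Municipal income tax: $3010.94 × 0.04 = $120.44
SDI: $3477.93 × 0.003 = $10.43
OASDI: $3477.93 × 0.06 = $208.68
Roth 401(k) contribution: $3477.93 × 0.0475 = $165.20
Total deductions = $188.76 + $278.23 + $120.44 + $10.43 + $208.68 + $165.20 = $971.74
Net pay = $3477.93 − $971.74 = $2506.19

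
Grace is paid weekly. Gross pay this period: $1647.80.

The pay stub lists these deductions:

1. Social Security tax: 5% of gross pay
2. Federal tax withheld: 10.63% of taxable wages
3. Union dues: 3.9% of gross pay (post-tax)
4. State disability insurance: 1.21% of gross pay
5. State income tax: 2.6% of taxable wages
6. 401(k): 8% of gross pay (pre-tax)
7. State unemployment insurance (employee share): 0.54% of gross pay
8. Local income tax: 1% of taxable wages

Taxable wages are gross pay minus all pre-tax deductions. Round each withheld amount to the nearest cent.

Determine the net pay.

401(k): $1647.80 × 0.08 = $131.82
Taxable wages = $1647.80 − $131.82 = $1515.98
Local income tax: $1515.98 × 0.01 = $15.16
State income tax: $1515.98 × 0.026 = $39.42
Federal tax withheld: $1515.98 × 0.1063 = $161.15
State unemployment insurance (employee share): $1647.80 × 0.0054 = $8.90
Social Security tax: $1647.80 × 0.05 = $82.39
State disability insurance: $1647.80 × 0.0121 = $19.94
Union dues: $1647.80 × 0.039 = $64.26
Total deductions = $131.82 + $15.16 + $39.42 + $161.15 + $8.90 + $82.39 + $19.94 + $64.26 = $523.04
Net pay = $1647.80 − $523.04 = $1124.76

$1124.76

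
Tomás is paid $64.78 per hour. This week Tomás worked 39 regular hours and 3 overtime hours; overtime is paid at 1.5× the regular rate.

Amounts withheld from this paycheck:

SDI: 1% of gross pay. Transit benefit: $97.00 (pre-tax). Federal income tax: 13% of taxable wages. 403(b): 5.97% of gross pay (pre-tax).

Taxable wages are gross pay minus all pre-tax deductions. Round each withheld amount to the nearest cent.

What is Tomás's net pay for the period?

$2,192.67

Regular pay: 39 × $64.78 = $2,526.42
Overtime pay: 3 × $64.78 × 1.5 = $291.51
Gross pay = $2,526.42 + $291.51 = $2,817.93
Transit benefit: $97.00
403(b): $2,817.93 × 0.0597 = $168.23
Pre-tax total = $97.00 + $168.23 = $265.23
Taxable wages = $2,817.93 − $265.23 = $2,552.70
Federal income tax: $2,552.70 × 0.13 = $331.85
SDI: $2,817.93 × 0.01 = $28.18
Total deductions = $97.00 + $168.23 + $331.85 + $28.18 = $625.26
Net pay = $2,817.93 − $625.26 = $2,192.67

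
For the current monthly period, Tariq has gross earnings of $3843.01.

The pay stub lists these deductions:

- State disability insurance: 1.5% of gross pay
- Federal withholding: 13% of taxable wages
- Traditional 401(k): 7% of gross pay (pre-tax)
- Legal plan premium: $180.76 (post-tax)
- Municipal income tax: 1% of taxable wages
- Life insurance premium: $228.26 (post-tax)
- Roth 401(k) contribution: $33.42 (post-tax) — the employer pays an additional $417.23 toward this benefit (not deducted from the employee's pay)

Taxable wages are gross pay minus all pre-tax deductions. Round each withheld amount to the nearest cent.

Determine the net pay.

Traditional 401(k): $3843.01 × 0.07 = $269.01
Taxable wages = $3843.01 − $269.01 = $3574.00
Federal withholding: $3574.00 × 0.13 = $464.62
Municipal income tax: $3574.00 × 0.01 = $35.74
State disability insurance: $3843.01 × 0.015 = $57.65
Legal plan premium: $180.76
Life insurance premium: $228.26
Roth 401(k) contribution: $33.42
(Employer's $417.23 toward Roth 401(k) contribution is not withheld from the employee.)
Total deductions = $269.01 + $464.62 + $35.74 + $57.65 + $180.76 + $228.26 + $33.42 = $1269.46
Net pay = $3843.01 − $1269.46 = $2573.55

$2573.55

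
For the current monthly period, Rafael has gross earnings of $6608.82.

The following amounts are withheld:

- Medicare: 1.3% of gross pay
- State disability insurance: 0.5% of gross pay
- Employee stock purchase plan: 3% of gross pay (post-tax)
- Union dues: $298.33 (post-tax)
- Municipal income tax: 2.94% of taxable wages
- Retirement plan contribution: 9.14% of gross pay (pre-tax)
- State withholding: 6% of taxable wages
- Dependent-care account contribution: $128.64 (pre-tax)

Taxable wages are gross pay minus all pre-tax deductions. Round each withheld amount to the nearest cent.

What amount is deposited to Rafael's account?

Dependent-care account contribution: $128.64
Retirement plan contribution: $6608.82 × 0.0914 = $604.05
Pre-tax total = $128.64 + $604.05 = $732.69
Taxable wages = $6608.82 − $732.69 = $5876.13
Municipal income tax: $5876.13 × 0.0294 = $172.76
State withholding: $5876.13 × 0.06 = $352.57
Medicare: $6608.82 × 0.013 = $85.91
State disability insurance: $6608.82 × 0.005 = $33.04
Employee stock purchase plan: $6608.82 × 0.03 = $198.26
Union dues: $298.33
Total deductions = $128.64 + $604.05 + $172.76 + $352.57 + $85.91 + $33.04 + $198.26 + $298.33 = $1873.56
Net pay = $6608.82 − $1873.56 = $4735.26

$4735.26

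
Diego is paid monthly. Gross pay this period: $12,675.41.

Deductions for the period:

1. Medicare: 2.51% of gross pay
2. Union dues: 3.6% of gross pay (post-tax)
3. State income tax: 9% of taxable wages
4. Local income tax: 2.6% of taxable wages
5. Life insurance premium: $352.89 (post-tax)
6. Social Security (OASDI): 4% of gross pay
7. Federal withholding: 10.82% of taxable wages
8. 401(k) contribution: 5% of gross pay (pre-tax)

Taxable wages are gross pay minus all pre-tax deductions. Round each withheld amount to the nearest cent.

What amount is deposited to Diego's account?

401(k) contribution: $12,675.41 × 0.05 = $633.77
Taxable wages = $12,675.41 − $633.77 = $12,041.64
Federal withholding: $12,041.64 × 0.1082 = $1,302.91
State income tax: $12,041.64 × 0.09 = $1,083.75
Local income tax: $12,041.64 × 0.026 = $313.08
Social Security (OASDI): $12,675.41 × 0.04 = $507.02
Medicare: $12,675.41 × 0.0251 = $318.15
Life insurance premium: $352.89
Union dues: $12,675.41 × 0.036 = $456.31
Total deductions = $633.77 + $1,302.91 + $1,083.75 + $313.08 + $507.02 + $318.15 + $352.89 + $456.31 = $4,967.88
Net pay = $12,675.41 − $4,967.88 = $7,707.53

$7,707.53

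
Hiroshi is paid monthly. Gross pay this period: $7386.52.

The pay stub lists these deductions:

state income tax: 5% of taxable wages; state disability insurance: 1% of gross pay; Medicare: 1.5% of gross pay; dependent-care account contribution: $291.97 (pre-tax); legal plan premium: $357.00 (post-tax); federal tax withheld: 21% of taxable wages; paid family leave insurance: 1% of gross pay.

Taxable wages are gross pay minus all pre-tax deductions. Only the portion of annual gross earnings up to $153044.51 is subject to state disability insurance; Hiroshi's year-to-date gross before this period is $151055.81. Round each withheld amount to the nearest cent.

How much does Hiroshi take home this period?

$4688.40

Dependent-care account contribution: $291.97
Taxable wages = $7386.52 − $291.97 = $7094.55
State income tax: $7094.55 × 0.05 = $354.73
Federal tax withheld: $7094.55 × 0.21 = $1489.86
State disability insurance: only $153044.51 − $151055.81 = $1988.70 of this check is subject → $1988.70 × 0.01 = $19.89
Medicare: $7386.52 × 0.015 = $110.80
Paid family leave insurance: $7386.52 × 0.01 = $73.87
Legal plan premium: $357.00
Total deductions = $291.97 + $354.73 + $1489.86 + $19.89 + $110.80 + $73.87 + $357.00 = $2698.12
Net pay = $7386.52 − $2698.12 = $4688.40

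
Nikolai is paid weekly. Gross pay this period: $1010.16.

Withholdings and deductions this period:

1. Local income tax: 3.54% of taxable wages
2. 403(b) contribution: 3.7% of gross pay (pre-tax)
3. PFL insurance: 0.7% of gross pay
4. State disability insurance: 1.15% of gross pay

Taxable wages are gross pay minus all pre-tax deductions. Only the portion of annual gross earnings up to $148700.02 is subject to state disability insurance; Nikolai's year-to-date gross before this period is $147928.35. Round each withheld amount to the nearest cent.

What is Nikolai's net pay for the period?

$922.40

403(b) contribution: $1010.16 × 0.037 = $37.38
Taxable wages = $1010.16 − $37.38 = $972.78
Local income tax: $972.78 × 0.0354 = $34.44
State disability insurance: only $148700.02 − $147928.35 = $771.67 of this check is subject → $771.67 × 0.0115 = $8.87
PFL insurance: $1010.16 × 0.007 = $7.07
Total deductions = $37.38 + $34.44 + $8.87 + $7.07 = $87.76
Net pay = $1010.16 − $87.76 = $922.40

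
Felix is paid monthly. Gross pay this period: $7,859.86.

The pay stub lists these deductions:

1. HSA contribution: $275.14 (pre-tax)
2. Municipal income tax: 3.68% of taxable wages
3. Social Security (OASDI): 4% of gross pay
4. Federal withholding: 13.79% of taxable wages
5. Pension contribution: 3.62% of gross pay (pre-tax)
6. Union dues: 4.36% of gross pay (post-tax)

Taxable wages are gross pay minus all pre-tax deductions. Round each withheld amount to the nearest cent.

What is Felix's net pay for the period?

$5,367.76

HSA contribution: $275.14
Pension contribution: $7,859.86 × 0.0362 = $284.53
Pre-tax total = $275.14 + $284.53 = $559.67
Taxable wages = $7,859.86 − $559.67 = $7,300.19
Municipal income tax: $7,300.19 × 0.0368 = $268.65
Federal withholding: $7,300.19 × 0.1379 = $1,006.70
Social Security (OASDI): $7,859.86 × 0.04 = $314.39
Union dues: $7,859.86 × 0.0436 = $342.69
Total deductions = $275.14 + $284.53 + $268.65 + $1,006.70 + $314.39 + $342.69 = $2,492.10
Net pay = $7,859.86 − $2,492.10 = $5,367.76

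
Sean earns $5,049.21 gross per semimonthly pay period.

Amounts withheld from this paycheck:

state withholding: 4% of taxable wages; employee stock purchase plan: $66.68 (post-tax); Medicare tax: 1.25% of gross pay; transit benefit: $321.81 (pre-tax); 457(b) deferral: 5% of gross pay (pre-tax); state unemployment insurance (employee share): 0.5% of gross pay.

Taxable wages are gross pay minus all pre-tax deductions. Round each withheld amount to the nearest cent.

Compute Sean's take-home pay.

Transit benefit: $321.81
457(b) deferral: $5,049.21 × 0.05 = $252.46
Pre-tax total = $321.81 + $252.46 = $574.27
Taxable wages = $5,049.21 − $574.27 = $4,474.94
State withholding: $4,474.94 × 0.04 = $179.00
Medicare tax: $5,049.21 × 0.0125 = $63.12
State unemployment insurance (employee share): $5,049.21 × 0.005 = $25.25
Employee stock purchase plan: $66.68
Total deductions = $321.81 + $252.46 + $179.00 + $63.12 + $25.25 + $66.68 = $908.32
Net pay = $5,049.21 − $908.32 = $4,140.89

$4,140.89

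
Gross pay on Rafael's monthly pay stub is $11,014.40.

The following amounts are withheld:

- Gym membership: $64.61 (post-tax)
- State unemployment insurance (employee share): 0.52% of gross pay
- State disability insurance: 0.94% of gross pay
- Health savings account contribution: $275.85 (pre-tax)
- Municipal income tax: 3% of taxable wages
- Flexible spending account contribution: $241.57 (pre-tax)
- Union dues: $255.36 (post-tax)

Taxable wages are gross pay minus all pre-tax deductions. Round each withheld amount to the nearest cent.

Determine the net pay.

Flexible spending account contribution: $241.57
Health savings account contribution: $275.85
Pre-tax total = $241.57 + $275.85 = $517.42
Taxable wages = $11,014.40 − $517.42 = $10,496.98
Municipal income tax: $10,496.98 × 0.03 = $314.91
State unemployment insurance (employee share): $11,014.40 × 0.0052 = $57.27
State disability insurance: $11,014.40 × 0.0094 = $103.54
Gym membership: $64.61
Union dues: $255.36
Total deductions = $241.57 + $275.85 + $314.91 + $57.27 + $103.54 + $64.61 + $255.36 = $1,313.11
Net pay = $11,014.40 − $1,313.11 = $9,701.29

$9,701.29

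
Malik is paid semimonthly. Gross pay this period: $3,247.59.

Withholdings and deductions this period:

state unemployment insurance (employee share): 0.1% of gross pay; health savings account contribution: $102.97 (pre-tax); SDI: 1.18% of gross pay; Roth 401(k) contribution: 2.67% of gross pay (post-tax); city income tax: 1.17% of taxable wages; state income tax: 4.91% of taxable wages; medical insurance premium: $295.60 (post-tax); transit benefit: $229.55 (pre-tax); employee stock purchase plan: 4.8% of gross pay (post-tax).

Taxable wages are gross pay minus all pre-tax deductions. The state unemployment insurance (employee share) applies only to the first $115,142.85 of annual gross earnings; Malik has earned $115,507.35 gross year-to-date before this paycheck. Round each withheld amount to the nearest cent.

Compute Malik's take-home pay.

Health savings account contribution: $102.97
Transit benefit: $229.55
Pre-tax total = $102.97 + $229.55 = $332.52
Taxable wages = $3,247.59 − $332.52 = $2,915.07
State income tax: $2,915.07 × 0.0491 = $143.13
City income tax: $2,915.07 × 0.0117 = $34.11
State unemployment insurance (employee share): annual cap $115,142.85 already reached (YTD $115,507.35), so $0.00
SDI: $3,247.59 × 0.0118 = $38.32
Roth 401(k) contribution: $3,247.59 × 0.0267 = $86.71
Employee stock purchase plan: $3,247.59 × 0.048 = $155.88
Medical insurance premium: $295.60
Total deductions = $102.97 + $229.55 + $143.13 + $34.11 + $0.00 + $38.32 + $86.71 + $155.88 + $295.60 = $1,086.27
Net pay = $3,247.59 − $1,086.27 = $2,161.32

$2,161.32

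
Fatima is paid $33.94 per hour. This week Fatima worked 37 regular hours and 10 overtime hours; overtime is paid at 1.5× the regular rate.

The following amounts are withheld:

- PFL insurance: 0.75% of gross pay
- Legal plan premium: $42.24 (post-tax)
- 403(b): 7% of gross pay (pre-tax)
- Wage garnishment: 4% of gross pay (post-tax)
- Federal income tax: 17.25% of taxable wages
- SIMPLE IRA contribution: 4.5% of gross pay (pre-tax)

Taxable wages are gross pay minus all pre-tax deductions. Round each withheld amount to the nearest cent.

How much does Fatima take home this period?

Regular pay: 37 × $33.94 = $1,255.78
Overtime pay: 10 × $33.94 × 1.5 = $509.10
Gross pay = $1,255.78 + $509.10 = $1,764.88
403(b): $1,764.88 × 0.07 = $123.54
SIMPLE IRA contribution: $1,764.88 × 0.045 = $79.42
Pre-tax total = $123.54 + $79.42 = $202.96
Taxable wages = $1,764.88 − $202.96 = $1,561.92
Federal income tax: $1,561.92 × 0.1725 = $269.43
PFL insurance: $1,764.88 × 0.0075 = $13.24
Legal plan premium: $42.24
Wage garnishment: $1,764.88 × 0.04 = $70.60
Total deductions = $123.54 + $79.42 + $269.43 + $13.24 + $42.24 + $70.60 = $598.47
Net pay = $1,764.88 − $598.47 = $1,166.41

$1,166.41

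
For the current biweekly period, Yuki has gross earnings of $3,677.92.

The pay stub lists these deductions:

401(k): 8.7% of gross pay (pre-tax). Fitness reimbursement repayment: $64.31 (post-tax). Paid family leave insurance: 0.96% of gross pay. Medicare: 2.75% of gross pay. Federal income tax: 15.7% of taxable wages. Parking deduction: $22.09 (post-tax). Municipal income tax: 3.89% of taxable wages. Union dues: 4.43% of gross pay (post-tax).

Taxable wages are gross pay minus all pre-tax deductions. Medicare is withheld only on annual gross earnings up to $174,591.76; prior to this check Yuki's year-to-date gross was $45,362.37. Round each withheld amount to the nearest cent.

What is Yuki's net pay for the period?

$2,314.34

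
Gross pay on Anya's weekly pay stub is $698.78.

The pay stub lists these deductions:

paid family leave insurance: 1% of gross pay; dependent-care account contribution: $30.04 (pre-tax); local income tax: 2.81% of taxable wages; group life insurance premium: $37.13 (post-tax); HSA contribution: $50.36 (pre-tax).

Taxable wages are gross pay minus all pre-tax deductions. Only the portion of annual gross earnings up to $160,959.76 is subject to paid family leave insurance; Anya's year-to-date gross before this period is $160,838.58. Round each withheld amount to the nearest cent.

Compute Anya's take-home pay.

Dependent-care account contribution: $30.04
HSA contribution: $50.36
Pre-tax total = $30.04 + $50.36 = $80.40
Taxable wages = $698.78 − $80.40 = $618.38
Local income tax: $618.38 × 0.0281 = $17.38
Paid family leave insurance: only $160,959.76 − $160,838.58 = $121.18 of this check is subject → $121.18 × 0.01 = $1.21
Group life insurance premium: $37.13
Total deductions = $30.04 + $50.36 + $17.38 + $1.21 + $37.13 = $136.12
Net pay = $698.78 − $136.12 = $562.66

$562.66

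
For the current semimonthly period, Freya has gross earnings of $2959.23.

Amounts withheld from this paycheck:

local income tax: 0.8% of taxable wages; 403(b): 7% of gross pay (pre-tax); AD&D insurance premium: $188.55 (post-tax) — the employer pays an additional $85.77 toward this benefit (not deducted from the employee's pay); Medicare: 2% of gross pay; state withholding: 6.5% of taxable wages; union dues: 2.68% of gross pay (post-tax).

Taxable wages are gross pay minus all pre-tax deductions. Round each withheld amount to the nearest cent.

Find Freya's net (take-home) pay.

$2224.13

403(b): $2959.23 × 0.07 = $207.15
Taxable wages = $2959.23 − $207.15 = $2752.08
Local income tax: $2752.08 × 0.008 = $22.02
State withholding: $2752.08 × 0.065 = $178.89
Medicare: $2959.23 × 0.02 = $59.18
Union dues: $2959.23 × 0.0268 = $79.31
AD&D insurance premium: $188.55
(Employer's $85.77 toward AD&D insurance premium is not withheld from the employee.)
Total deductions = $207.15 + $22.02 + $178.89 + $59.18 + $79.31 + $188.55 = $735.10
Net pay = $2959.23 − $735.10 = $2224.13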